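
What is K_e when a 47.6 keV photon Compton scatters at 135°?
6.5308 keV

By energy conservation: K_e = E_initial - E_final

First find the scattered photon energy:
Initial wavelength: λ = hc/E = 26.0471 pm
Compton shift: Δλ = λ_C(1 - cos(135°)) = 4.1420 pm
Final wavelength: λ' = 26.0471 + 4.1420 = 30.1891 pm
Final photon energy: E' = hc/λ' = 41.0692 keV

Electron kinetic energy:
K_e = E - E' = 47.6000 - 41.0692 = 6.5308 keV

(Intermediate values are shown rounded; full precision is carried through to the final answer.)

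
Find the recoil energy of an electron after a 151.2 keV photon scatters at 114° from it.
44.4385 keV

By energy conservation: K_e = E_initial - E_final

First find the scattered photon energy:
Initial wavelength: λ = hc/E = 8.2000 pm
Compton shift: Δλ = λ_C(1 - cos(114°)) = 3.4132 pm
Final wavelength: λ' = 8.2000 + 3.4132 = 11.6132 pm
Final photon energy: E' = hc/λ' = 106.7615 keV

Electron kinetic energy:
K_e = E - E' = 151.2000 - 106.7615 = 44.4385 keV

(Intermediate values are shown rounded; full precision is carried through to the final answer.)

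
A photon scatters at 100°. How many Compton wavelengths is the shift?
1.1736 λ_C

The Compton shift formula is:
Δλ = λ_C(1 - cos θ)

Dividing both sides by λ_C:
Δλ/λ_C = 1 - cos θ

For θ = 100°:
Δλ/λ_C = 1 - cos(100°)
Δλ/λ_C = 1 - -0.1736
Δλ/λ_C = 1.1736

This means the shift is 1.1736 × λ_C = 2.8476 pm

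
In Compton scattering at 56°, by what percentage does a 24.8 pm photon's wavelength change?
4.3126%

Calculate the Compton shift:
Δλ = λ_C(1 - cos(56°))
Δλ = 2.4263 × (1 - cos(56°))
Δλ = 2.4263 × 0.4408
Δλ = 1.0695 pm

Percentage change:
(Δλ/λ₀) × 100 = (1.0695/24.8) × 100
= 4.3126%

(Intermediate values are shown rounded; full precision is carried through to the final answer.)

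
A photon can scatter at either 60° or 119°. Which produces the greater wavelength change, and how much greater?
119° produces the larger shift by a factor of 2.970

Calculate both shifts using Δλ = λ_C(1 - cos θ):

For θ₁ = 60°:
Δλ₁ = 2.4263 × (1 - cos(60°))
Δλ₁ = 2.4263 × 0.5000
Δλ₁ = 1.2132 pm

For θ₂ = 119°:
Δλ₂ = 2.4263 × (1 - cos(119°))
Δλ₂ = 2.4263 × 1.4848
Δλ₂ = 3.6026 pm

The 119° angle produces the larger shift.
Ratio: 3.6026/1.2132 = 2.970

(Intermediate values are shown rounded; full precision is carried through to the final answer.)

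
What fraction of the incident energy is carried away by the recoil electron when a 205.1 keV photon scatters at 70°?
0.2089 (or 20.89%)

Calculate initial and final photon energies:

Initial: E₀ = 205.1 keV → λ₀ = 6.0451 pm
Compton shift: Δλ = 1.5965 pm
Final wavelength: λ' = 7.6415 pm
Final energy: E' = 162.2506 keV

Fractional energy loss:
(E₀ - E')/E₀ = (205.1000 - 162.2506)/205.1000
= 42.8494/205.1000
= 0.2089
= 20.89%

(Intermediate values are shown rounded; full precision is carried through to the final answer.)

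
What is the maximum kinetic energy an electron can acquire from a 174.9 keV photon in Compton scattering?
71.0735 keV

Maximum energy transfer occurs at θ = 180° (backscattering).

Initial photon: E₀ = 174.9 keV → λ₀ = 7.0889 pm

Maximum Compton shift (at 180°):
Δλ_max = 2λ_C = 2 × 2.4263 = 4.8526 pm

Final wavelength:
λ' = 7.0889 + 4.8526 = 11.9415 pm

Minimum photon energy (maximum energy to electron):
E'_min = hc/λ' = 103.8265 keV

Maximum electron kinetic energy:
K_max = E₀ - E'_min = 174.9000 - 103.8265 = 71.0735 keV

(Intermediate values are shown rounded; full precision is carried through to the final answer.)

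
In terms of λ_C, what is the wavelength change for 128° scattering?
1.6157 λ_C

The Compton shift formula is:
Δλ = λ_C(1 - cos θ)

Dividing both sides by λ_C:
Δλ/λ_C = 1 - cos θ

For θ = 128°:
Δλ/λ_C = 1 - cos(128°)
Δλ/λ_C = 1 - -0.6157
Δλ/λ_C = 1.6157

This means the shift is 1.6157 × λ_C = 3.9201 pm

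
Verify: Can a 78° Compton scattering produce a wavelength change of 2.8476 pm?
No, inconsistent

Calculate the expected shift for θ = 78°:

Δλ_expected = λ_C(1 - cos(78°))
Δλ_expected = 2.4263 × (1 - cos(78°))
Δλ_expected = 2.4263 × 0.7921
Δλ_expected = 1.9219 pm

Given shift: 2.8476 pm
Expected shift: 1.9219 pm
Difference: 0.9258 pm

The values do not match. The given shift corresponds to θ ≈ 100.0°, not 78°.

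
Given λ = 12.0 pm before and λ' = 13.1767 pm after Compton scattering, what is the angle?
59.00°

First find the wavelength shift:
Δλ = λ' - λ = 13.1767 - 12.0 = 1.1767 pm

Using Δλ = λ_C(1 - cos θ), with λ_C = h/(m_e·c) ≈ 2.42631024 pm:
cos θ = 1 - Δλ/λ_C
cos θ = 1 - 1.1767/2.42631024
cos θ = 0.515025

θ = arccos(0.515025)
θ = 59.00°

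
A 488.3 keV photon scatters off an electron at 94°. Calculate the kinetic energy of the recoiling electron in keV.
246.8347 keV

By energy conservation: K_e = E_initial - E_final

First find the scattered photon energy:
Initial wavelength: λ = hc/E = 2.5391 pm
Compton shift: Δλ = λ_C(1 - cos(94°)) = 2.5956 pm
Final wavelength: λ' = 2.5391 + 2.5956 = 5.1347 pm
Final photon energy: E' = hc/λ' = 241.4653 keV

Electron kinetic energy:
K_e = E - E' = 488.3000 - 241.4653 = 246.8347 keV

(Intermediate values are shown rounded; full precision is carried through to the final answer.)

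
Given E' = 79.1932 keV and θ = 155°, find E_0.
112.4000 keV

Convert final energy to wavelength (hc ≈ 1239.842 keV·pm):
λ' = hc/E' = 1239.842 / 79.1932 = 15.6559 pm

Calculate the Compton shift:
Δλ = λ_C(1 - cos(155°))
Δλ = 2.4263 × (1 - cos(155°))
Δλ = 4.6253 pm

Initial wavelength:
λ = λ' - Δλ = 15.6559 - 4.6253 = 11.0306 pm

Initial energy:
E = hc/λ = 1239.842 / 11.0306 = 112.4000 keV

(Intermediate values are shown rounded; full precision is carried through to the final answer.)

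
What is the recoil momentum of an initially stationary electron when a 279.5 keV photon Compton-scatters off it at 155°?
2.1785e-22 kg·m/s

The electron is initially at rest, so by conservation of momentum:
p⃗_e = p⃗₀ − p⃗'  (incident photon momentum minus scattered photon momentum)

Photon momentum magnitudes (p = h/λ = E/c):
λ₀ = hc/E₀ = 4.4359 pm → p₀ = h/λ₀ = 1.4937e-22 kg·m/s
Δλ = λ_C(1 − cos 155°) = 4.6253 pm
λ' = 9.0612 pm → p' = h/λ' = 7.3126e-23 kg·m/s

The scattered photon makes angle θ = 155° with the incident direction, so by the law of cosines:
|p⃗_e|² = p₀² + p'² − 2p₀p'cos θ
|p⃗_e|² = (1.4937e-22)² + (7.3126e-23)² − 2·1.4937e-22·7.3126e-23·cos(155°)
|p⃗_e| = 2.1785e-22 kg·m/s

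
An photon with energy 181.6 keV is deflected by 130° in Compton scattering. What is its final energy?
114.6597 keV

First convert energy to wavelength:
λ = hc/E, with hc ≈ 1239.842 keV·pm (i.e. 1239.842 eV·nm)

For E = 181.6 keV = 181600 eV:
λ = 1239.842 keV·pm / 181.6 keV
λ = 6.8273 pm

Calculate the Compton shift:
Δλ = λ_C(1 - cos(130°)) = 2.4263 × 1.6428
Δλ = 3.9859 pm

Final wavelength:
λ' = 6.8273 + 3.9859 = 10.8132 pm

Final energy:
E' = hc/λ' = 1239.842 / 10.8132 = 114.6597 keV

(Intermediate values are shown rounded; full precision is carried through to the final answer.)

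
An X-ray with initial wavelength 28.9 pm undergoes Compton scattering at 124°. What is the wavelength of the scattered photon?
32.6831 pm

Using the Compton scattering formula:
λ' = λ + Δλ = λ + λ_C(1 - cos θ)

Given:
- Initial wavelength λ = 28.9 pm
- Scattering angle θ = 124°
- Compton wavelength λ_C ≈ 2.4263 pm

Calculate the shift:
Δλ = 2.4263 × (1 - cos(124°))
Δλ = 2.4263 × 1.5592
Δλ = 3.7831 pm

Final wavelength:
λ' = 28.9 + 3.7831 = 32.6831 pm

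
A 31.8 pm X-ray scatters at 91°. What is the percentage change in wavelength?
7.7631%

Calculate the Compton shift:
Δλ = λ_C(1 - cos(91°))
Δλ = 2.4263 × (1 - cos(91°))
Δλ = 2.4263 × 1.0175
Δλ = 2.4687 pm

Percentage change:
(Δλ/λ₀) × 100 = (2.4687/31.8) × 100
= 7.7631%

(Intermediate values are shown rounded; full precision is carried through to the final answer.)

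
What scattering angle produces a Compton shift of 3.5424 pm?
117.39°

From the Compton formula Δλ = λ_C(1 - cos θ), we can solve for θ:

cos θ = 1 - Δλ/λ_C

Given:
- Δλ = 3.5424 pm
- λ_C = h/(m_e·c) ≈ 2.42631024 pm

cos θ = 1 - 3.5424/2.42631024
cos θ = 1 - 1.459995
cos θ = -0.459995

θ = arccos(-0.459995)
θ = 117.39°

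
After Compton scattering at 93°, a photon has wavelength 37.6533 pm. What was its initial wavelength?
35.1000 pm

From λ' = λ + Δλ, we have λ = λ' - Δλ

First calculate the Compton shift:
Δλ = λ_C(1 - cos θ)
Δλ = 2.4263 × (1 - cos(93°))
Δλ = 2.4263 × 1.0523
Δλ = 2.5533 pm

Initial wavelength:
λ = λ' - Δλ
λ = 37.6533 - 2.5533
λ = 35.1000 pm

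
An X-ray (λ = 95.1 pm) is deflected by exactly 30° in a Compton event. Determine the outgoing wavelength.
95.4251 pm

Using the Compton formula: λ' = λ + λ_C(1 − cos θ)

For θ = 30°, cos θ = √3/2 (exact) ≈ 0.8660, so:
1 − cos 30° = 1 − (√3/2) ≈ 0.1340

Δλ = λ_C × 0.1340 = 2.4263 × 0.1340 = 0.3251 pm

λ' = 95.1 + 0.3251 = 95.4251 pm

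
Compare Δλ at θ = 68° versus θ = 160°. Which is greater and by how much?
160° produces the larger shift by a factor of 3.102

Calculate both shifts using Δλ = λ_C(1 - cos θ):

For θ₁ = 68°:
Δλ₁ = 2.4263 × (1 - cos(68°))
Δλ₁ = 2.4263 × 0.6254
Δλ₁ = 1.5174 pm

For θ₂ = 160°:
Δλ₂ = 2.4263 × (1 - cos(160°))
Δλ₂ = 2.4263 × 1.9397
Δλ₂ = 4.7063 pm

The 160° angle produces the larger shift.
Ratio: 4.7063/1.5174 = 3.102

(Intermediate values are shown rounded; full precision is carried through to the final answer.)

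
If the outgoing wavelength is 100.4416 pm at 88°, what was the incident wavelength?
98.1000 pm

From λ' = λ + Δλ, we have λ = λ' - Δλ

First calculate the Compton shift:
Δλ = λ_C(1 - cos θ)
Δλ = 2.4263 × (1 - cos(88°))
Δλ = 2.4263 × 0.9651
Δλ = 2.3416 pm

Initial wavelength:
λ = λ' - Δλ
λ = 100.4416 - 2.3416
λ = 98.1000 pm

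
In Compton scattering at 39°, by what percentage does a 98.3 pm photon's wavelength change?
0.5501%

Calculate the Compton shift:
Δλ = λ_C(1 - cos(39°))
Δλ = 2.4263 × (1 - cos(39°))
Δλ = 2.4263 × 0.2229
Δλ = 0.5407 pm

Percentage change:
(Δλ/λ₀) × 100 = (0.5407/98.3) × 100
= 0.5501%

(Intermediate values are shown rounded; full precision is carried through to the final answer.)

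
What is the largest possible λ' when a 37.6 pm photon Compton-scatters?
42.4526 pm (at θ = 180°)

The Compton shift is Δλ = λ_C(1 − cos θ).

Since cos θ ranges from −1 to 1, the factor (1 − cos θ) ranges from 0 to 2; the maximum shift occurs at θ = 180° (backscattering):
Δλ_max = 2λ_C = 2 × 2.4263 pm = 4.8526 pm

Maximum scattered wavelength:
λ'_max = λ₀ + Δλ_max = 37.6 + 4.8526 = 42.4526 pm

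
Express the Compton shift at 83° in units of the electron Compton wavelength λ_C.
0.8781 λ_C

The Compton shift formula is:
Δλ = λ_C(1 - cos θ)

Dividing both sides by λ_C:
Δλ/λ_C = 1 - cos θ

For θ = 83°:
Δλ/λ_C = 1 - cos(83°)
Δλ/λ_C = 1 - 0.1219
Δλ/λ_C = 0.8781

This means the shift is 0.8781 × λ_C = 2.1306 pm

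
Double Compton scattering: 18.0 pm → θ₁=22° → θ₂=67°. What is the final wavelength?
19.6549 pm

Apply Compton shift twice:

First scattering at θ₁ = 22°:
Δλ₁ = λ_C(1 - cos(22°))
Δλ₁ = 2.4263 × 0.0728
Δλ₁ = 0.1767 pm

After first scattering:
λ₁ = 18.0 + 0.1767 = 18.1767 pm

Second scattering at θ₂ = 67°:
Δλ₂ = λ_C(1 - cos(67°))
Δλ₂ = 2.4263 × 0.6093
Δλ₂ = 1.4783 pm

Final wavelength:
λ₂ = 18.1767 + 1.4783 = 19.6549 pm

Total shift: Δλ_total = 0.1767 + 1.4783 = 1.6549 pm

(Intermediate values are shown rounded; full precision is carried through to the final answer.)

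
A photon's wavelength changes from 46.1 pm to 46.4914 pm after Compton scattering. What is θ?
33.00°

First find the wavelength shift:
Δλ = λ' - λ = 46.4914 - 46.1 = 0.3914 pm

Using Δλ = λ_C(1 - cos θ), with λ_C = h/(m_e·c) ≈ 2.42631024 pm:
cos θ = 1 - Δλ/λ_C
cos θ = 1 - 0.3914/2.42631024
cos θ = 0.838685

θ = arccos(0.838685)
θ = 33.00°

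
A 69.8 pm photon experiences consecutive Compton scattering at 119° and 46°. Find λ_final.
74.1435 pm

Apply Compton shift twice:

First scattering at θ₁ = 119°:
Δλ₁ = λ_C(1 - cos(119°))
Δλ₁ = 2.4263 × 1.4848
Δλ₁ = 3.6026 pm

After first scattering:
λ₁ = 69.8 + 3.6026 = 73.4026 pm

Second scattering at θ₂ = 46°:
Δλ₂ = λ_C(1 - cos(46°))
Δλ₂ = 2.4263 × 0.3053
Δλ₂ = 0.7409 pm

Final wavelength:
λ₂ = 73.4026 + 0.7409 = 74.1435 pm

Total shift: Δλ_total = 3.6026 + 0.7409 = 4.3435 pm

(Intermediate values are shown rounded; full precision is carried through to the final answer.)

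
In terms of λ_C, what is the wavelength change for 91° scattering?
1.0175 λ_C

The Compton shift formula is:
Δλ = λ_C(1 - cos θ)

Dividing both sides by λ_C:
Δλ/λ_C = 1 - cos θ

For θ = 91°:
Δλ/λ_C = 1 - cos(91°)
Δλ/λ_C = 1 - -0.0175
Δλ/λ_C = 1.0175

This means the shift is 1.0175 × λ_C = 2.4687 pm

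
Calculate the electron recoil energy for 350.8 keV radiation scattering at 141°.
192.7826 keV

By energy conservation: K_e = E_initial - E_final

First find the scattered photon energy:
Initial wavelength: λ = hc/E = 3.5343 pm
Compton shift: Δλ = λ_C(1 - cos(141°)) = 4.3119 pm
Final wavelength: λ' = 3.5343 + 4.3119 = 7.8462 pm
Final photon energy: E' = hc/λ' = 158.0174 keV

Electron kinetic energy:
K_e = E - E' = 350.8000 - 158.0174 = 192.7826 keV

(Intermediate values are shown rounded; full precision is carried through to the final answer.)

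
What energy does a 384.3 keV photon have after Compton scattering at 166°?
154.8489 keV

First convert energy to wavelength:
λ = hc/E, with hc ≈ 1239.842 keV·pm (i.e. 1239.842 eV·nm)

For E = 384.3 keV = 384300 eV:
λ = 1239.842 keV·pm / 384.3 keV
λ = 3.2262 pm

Calculate the Compton shift:
Δλ = λ_C(1 - cos(166°)) = 2.4263 × 1.9703
Δλ = 4.7805 pm

Final wavelength:
λ' = 3.2262 + 4.7805 = 8.0068 pm

Final energy:
E' = hc/λ' = 1239.842 / 8.0068 = 154.8489 keV

(Intermediate values are shown rounded; full precision is carried through to the final answer.)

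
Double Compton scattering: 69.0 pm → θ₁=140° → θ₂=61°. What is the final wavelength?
74.5350 pm

Apply Compton shift twice:

First scattering at θ₁ = 140°:
Δλ₁ = λ_C(1 - cos(140°))
Δλ₁ = 2.4263 × 1.7660
Δλ₁ = 4.2850 pm

After first scattering:
λ₁ = 69.0 + 4.2850 = 73.2850 pm

Second scattering at θ₂ = 61°:
Δλ₂ = λ_C(1 - cos(61°))
Δλ₂ = 2.4263 × 0.5152
Δλ₂ = 1.2500 pm

Final wavelength:
λ₂ = 73.2850 + 1.2500 = 74.5350 pm

Total shift: Δλ_total = 4.2850 + 1.2500 = 5.5350 pm

(Intermediate values are shown rounded; full precision is carried through to the final answer.)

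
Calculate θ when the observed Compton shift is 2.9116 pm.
101.54°

From the Compton formula Δλ = λ_C(1 - cos θ), we can solve for θ:

cos θ = 1 - Δλ/λ_C

Given:
- Δλ = 2.9116 pm
- λ_C = h/(m_e·c) ≈ 2.42631024 pm

cos θ = 1 - 2.9116/2.42631024
cos θ = 1 - 1.200011
cos θ = -0.200011

θ = arccos(-0.200011)
θ = 101.54°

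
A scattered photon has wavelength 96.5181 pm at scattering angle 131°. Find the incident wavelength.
92.5000 pm

From λ' = λ + Δλ, we have λ = λ' - Δλ

First calculate the Compton shift:
Δλ = λ_C(1 - cos θ)
Δλ = 2.4263 × (1 - cos(131°))
Δλ = 2.4263 × 1.6561
Δλ = 4.0181 pm

Initial wavelength:
λ = λ' - Δλ
λ = 96.5181 - 4.0181
λ = 92.5000 pm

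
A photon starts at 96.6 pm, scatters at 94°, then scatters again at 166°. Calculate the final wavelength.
103.9761 pm

Apply Compton shift twice:

First scattering at θ₁ = 94°:
Δλ₁ = λ_C(1 - cos(94°))
Δλ₁ = 2.4263 × 1.0698
Δλ₁ = 2.5956 pm

After first scattering:
λ₁ = 96.6 + 2.5956 = 99.1956 pm

Second scattering at θ₂ = 166°:
Δλ₂ = λ_C(1 - cos(166°))
Δλ₂ = 2.4263 × 1.9703
Δλ₂ = 4.7805 pm

Final wavelength:
λ₂ = 99.1956 + 4.7805 = 103.9761 pm

Total shift: Δλ_total = 2.5956 + 4.7805 = 7.3761 pm

(Intermediate values are shown rounded; full precision is carried through to the final answer.)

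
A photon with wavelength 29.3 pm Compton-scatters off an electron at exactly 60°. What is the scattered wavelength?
30.5132 pm

Using the Compton formula: λ' = λ + λ_C(1 − cos θ)

For θ = 60°, cos θ = 1/2 (exact) = 0.5000, so:
1 − cos 60° = 1 − (1/2) = 0.5000

Δλ = λ_C × 0.5000 = 2.4263 × 0.5000 = 1.2132 pm

λ' = 29.3 + 1.2132 = 30.5132 pm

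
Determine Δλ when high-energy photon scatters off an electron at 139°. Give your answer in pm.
4.2575 pm

Using the Compton scattering formula:
Δλ = λ_C(1 - cos θ)

where λ_C = h/(m_e·c) ≈ 2.4263 pm is the Compton wavelength of an electron.

For θ = 139°:
cos(139°) = -0.7547
1 - cos(139°) = 1.7547

Δλ = 2.4263 × 1.7547
Δλ = 4.2575 pm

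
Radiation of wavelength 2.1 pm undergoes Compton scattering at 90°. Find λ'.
4.5263 pm

Using the Compton formula: λ' = λ + λ_C(1 − cos θ)

For θ = 90°, cos θ = 0 (exact) = 0.0000, so:
1 − cos 90° = 1 − (0) = 1.0000

Δλ = λ_C × 1.0000 = 2.4263 × 1.0000 = 2.4263 pm

λ' = 2.1 + 2.4263 = 4.5263 pm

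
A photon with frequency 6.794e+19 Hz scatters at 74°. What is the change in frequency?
1.935e+19 Hz (decrease)

Convert frequency to wavelength (c = 299792458 m/s):
λ₀ = c/f₀ = 299792458/6.794e+19 = 4.4126061e-12 m = 4.4126 pm

Calculate Compton shift:
Δλ = λ_C(1 - cos(74°)) = 1.7575 pm

Final wavelength:
λ' = λ₀ + Δλ = 4.4126 + 1.7575 = 6.1701 pm

Final frequency:
f' = c/λ' = 299792458/6.1701346e-12 = 4.8587669e+19 Hz

Frequency shift (decrease):
Δf = f₀ - f' = 6.794e+19 - 4.8587669e+19 = 1.935e+19 Hz

(Intermediate values are shown rounded; full precision is carried through to the final answer.)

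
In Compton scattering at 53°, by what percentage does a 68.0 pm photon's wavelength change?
1.4208%

Calculate the Compton shift:
Δλ = λ_C(1 - cos(53°))
Δλ = 2.4263 × (1 - cos(53°))
Δλ = 2.4263 × 0.3982
Δλ = 0.9661 pm

Percentage change:
(Δλ/λ₀) × 100 = (0.9661/68.0) × 100
= 1.4208%

(Intermediate values are shown rounded; full precision is carried through to the final answer.)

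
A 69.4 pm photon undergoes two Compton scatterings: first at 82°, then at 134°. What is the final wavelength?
75.6004 pm

Apply Compton shift twice:

First scattering at θ₁ = 82°:
Δλ₁ = λ_C(1 - cos(82°))
Δλ₁ = 2.4263 × 0.8608
Δλ₁ = 2.0886 pm

After first scattering:
λ₁ = 69.4 + 2.0886 = 71.4886 pm

Second scattering at θ₂ = 134°:
Δλ₂ = λ_C(1 - cos(134°))
Δλ₂ = 2.4263 × 1.6947
Δλ₂ = 4.1118 pm

Final wavelength:
λ₂ = 71.4886 + 4.1118 = 75.6004 pm

Total shift: Δλ_total = 2.0886 + 4.1118 = 6.2004 pm

(Intermediate values are shown rounded; full precision is carried through to the final answer.)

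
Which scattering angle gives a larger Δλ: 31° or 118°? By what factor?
118° produces the larger shift by a factor of 10.288

Calculate both shifts using Δλ = λ_C(1 - cos θ):

For θ₁ = 31°:
Δλ₁ = 2.4263 × (1 - cos(31°))
Δλ₁ = 2.4263 × 0.1428
Δλ₁ = 0.3466 pm

For θ₂ = 118°:
Δλ₂ = 2.4263 × (1 - cos(118°))
Δλ₂ = 2.4263 × 1.4695
Δλ₂ = 3.5654 pm

The 118° angle produces the larger shift.
Ratio: 3.5654/0.3466 = 10.288

(Intermediate values are shown rounded; full precision is carried through to the final answer.)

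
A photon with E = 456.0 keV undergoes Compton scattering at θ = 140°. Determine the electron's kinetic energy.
278.9789 keV

By energy conservation: K_e = E_initial - E_final

First find the scattered photon energy:
Initial wavelength: λ = hc/E = 2.7190 pm
Compton shift: Δλ = λ_C(1 - cos(140°)) = 4.2850 pm
Final wavelength: λ' = 2.7190 + 4.2850 = 7.0039 pm
Final photon energy: E' = hc/λ' = 177.0211 keV

Electron kinetic energy:
K_e = E - E' = 456.0000 - 177.0211 = 278.9789 keV

(Intermediate values are shown rounded; full precision is carried through to the final answer.)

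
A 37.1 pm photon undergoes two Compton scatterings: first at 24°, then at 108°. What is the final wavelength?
40.4858 pm

Apply Compton shift twice:

First scattering at θ₁ = 24°:
Δλ₁ = λ_C(1 - cos(24°))
Δλ₁ = 2.4263 × 0.0865
Δλ₁ = 0.2098 pm

After first scattering:
λ₁ = 37.1 + 0.2098 = 37.3098 pm

Second scattering at θ₂ = 108°:
Δλ₂ = λ_C(1 - cos(108°))
Δλ₂ = 2.4263 × 1.3090
Δλ₂ = 3.1761 pm

Final wavelength:
λ₂ = 37.3098 + 3.1761 = 40.4858 pm

Total shift: Δλ_total = 0.2098 + 3.1761 = 3.3858 pm

(Intermediate values are shown rounded; full precision is carried through to the final answer.)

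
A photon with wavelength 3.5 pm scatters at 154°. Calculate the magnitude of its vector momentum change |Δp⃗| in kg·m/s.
2.6521e-22 kg·m/s

Photon momentum magnitude is p = h/λ.

Initial momentum:
p₀ = h/λ = 6.6261e-34/3.5000e-12 = 1.8932e-22 kg·m/s

After scattering:
λ' = λ + Δλ = 3.5 + 4.6071 = 8.1071 pm
p' = h/λ' = 6.6261e-34/8.1071e-12 = 8.1732e-23 kg·m/s

Momentum is a vector; the scattered photon's direction makes angle θ = 154° with the incident direction. The magnitude of the vector change Δp⃗ = p⃗₀ − p⃗' is found from the law of cosines:
|Δp⃗|² = p₀² + p'² − 2p₀p'cos θ
|Δp⃗|² = (1.8932e-22)² + (8.1732e-23)² − 2·1.8932e-22·8.1732e-23·cos(154°)
|Δp⃗| = 2.6521e-22 kg·m/s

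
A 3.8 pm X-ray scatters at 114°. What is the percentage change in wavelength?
89.8205%

Calculate the Compton shift:
Δλ = λ_C(1 - cos(114°))
Δλ = 2.4263 × (1 - cos(114°))
Δλ = 2.4263 × 1.4067
Δλ = 3.4132 pm

Percentage change:
(Δλ/λ₀) × 100 = (3.4132/3.8) × 100
= 89.8205%

(Intermediate values are shown rounded; full precision is carried through to the final answer.)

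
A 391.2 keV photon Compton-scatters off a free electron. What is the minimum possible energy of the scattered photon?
154.5562 keV (at θ = 180°)

The scattered photon has minimum energy when its wavelength is maximum, i.e., when the Compton shift Δλ = λ_C(1 − cos θ) is maximum. This occurs at θ = 180° (backscattering), giving Δλ_max = 2λ_C = 4.8526 pm.

Initial wavelength: λ₀ = hc/E₀ = 3.1693 pm
Maximum final wavelength: λ'_max = λ₀ + 2λ_C = 3.1693 + 4.8526 = 8.0220 pm
Minimum final energy: E'_min = hc/λ'_max = 154.5562 keV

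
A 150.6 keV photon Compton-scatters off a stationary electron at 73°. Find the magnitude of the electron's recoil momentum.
8.8197e-23 kg·m/s

The electron is initially at rest, so by conservation of momentum:
p⃗_e = p⃗₀ − p⃗'  (incident photon momentum minus scattered photon momentum)

Photon momentum magnitudes (p = h/λ = E/c):
λ₀ = hc/E₀ = 8.2327 pm → p₀ = h/λ₀ = 8.0485e-23 kg·m/s
Δλ = λ_C(1 − cos 73°) = 1.7169 pm
λ' = 9.9496 pm → p' = h/λ' = 6.6596e-23 kg·m/s

The scattered photon makes angle θ = 73° with the incident direction, so by the law of cosines:
|p⃗_e|² = p₀² + p'² − 2p₀p'cos θ
|p⃗_e|² = (8.0485e-23)² + (6.6596e-23)² − 2·8.0485e-23·6.6596e-23·cos(73°)
|p⃗_e| = 8.8197e-23 kg·m/s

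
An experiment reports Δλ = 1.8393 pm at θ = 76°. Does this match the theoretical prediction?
Yes, consistent

Calculate the expected shift for θ = 76°:

Δλ_expected = λ_C(1 - cos(76°))
Δλ_expected = 2.4263 × (1 - cos(76°))
Δλ_expected = 2.4263 × 0.7581
Δλ_expected = 1.8393 pm

Given shift: 1.8393 pm
Expected shift: 1.8393 pm
Difference: 0.0000 pm

The values match. This is consistent with Compton scattering at the stated angle.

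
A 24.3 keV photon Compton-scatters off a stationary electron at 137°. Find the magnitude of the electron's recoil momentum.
2.3250e-23 kg·m/s

The electron is initially at rest, so by conservation of momentum:
p⃗_e = p⃗₀ − p⃗'  (incident photon momentum minus scattered photon momentum)

Photon momentum magnitudes (p = h/λ = E/c):
λ₀ = hc/E₀ = 51.0223 pm → p₀ = h/λ₀ = 1.2987e-23 kg·m/s
Δλ = λ_C(1 − cos 137°) = 4.2008 pm
λ' = 55.2231 pm → p' = h/λ' = 1.1999e-23 kg·m/s

The scattered photon makes angle θ = 137° with the incident direction, so by the law of cosines:
|p⃗_e|² = p₀² + p'² − 2p₀p'cos θ
|p⃗_e|² = (1.2987e-23)² + (1.1999e-23)² − 2·1.2987e-23·1.1999e-23·cos(137°)
|p⃗_e| = 2.3250e-23 kg·m/s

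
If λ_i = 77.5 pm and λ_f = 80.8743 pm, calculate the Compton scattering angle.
113.00°

First find the wavelength shift:
Δλ = λ' - λ = 80.8743 - 77.5 = 3.3743 pm

Using Δλ = λ_C(1 - cos θ), with λ_C = h/(m_e·c) ≈ 2.42631024 pm:
cos θ = 1 - Δλ/λ_C
cos θ = 1 - 3.3743/2.42631024
cos θ = -0.390713

θ = arccos(-0.390713)
θ = 113.00°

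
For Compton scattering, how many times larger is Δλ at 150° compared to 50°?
150° produces the larger shift by a factor of 5.224

Calculate both shifts using Δλ = λ_C(1 - cos θ):

For θ₁ = 50°:
Δλ₁ = 2.4263 × (1 - cos(50°))
Δλ₁ = 2.4263 × 0.3572
Δλ₁ = 0.8667 pm

For θ₂ = 150°:
Δλ₂ = 2.4263 × (1 - cos(150°))
Δλ₂ = 2.4263 × 1.8660
Δλ₂ = 4.5276 pm

The 150° angle produces the larger shift.
Ratio: 4.5276/0.8667 = 5.224

(Intermediate values are shown rounded; full precision is carried through to the final answer.)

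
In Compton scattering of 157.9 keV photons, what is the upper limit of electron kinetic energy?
60.3107 keV

Maximum energy transfer occurs at θ = 180° (backscattering).

Initial photon: E₀ = 157.9 keV → λ₀ = 7.8521 pm

Maximum Compton shift (at 180°):
Δλ_max = 2λ_C = 2 × 2.4263 = 4.8526 pm

Final wavelength:
λ' = 7.8521 + 4.8526 = 12.7047 pm

Minimum photon energy (maximum energy to electron):
E'_min = hc/λ' = 97.5893 keV

Maximum electron kinetic energy:
K_max = E₀ - E'_min = 157.9000 - 97.5893 = 60.3107 keV

(Intermediate values are shown rounded; full precision is carried through to the final answer.)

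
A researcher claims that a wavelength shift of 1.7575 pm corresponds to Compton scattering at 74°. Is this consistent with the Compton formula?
Yes, consistent

Calculate the expected shift for θ = 74°:

Δλ_expected = λ_C(1 - cos(74°))
Δλ_expected = 2.4263 × (1 - cos(74°))
Δλ_expected = 2.4263 × 0.7244
Δλ_expected = 1.7575 pm

Given shift: 1.7575 pm
Expected shift: 1.7575 pm
Difference: 0.0000 pm

The values match. This is consistent with Compton scattering at the stated angle.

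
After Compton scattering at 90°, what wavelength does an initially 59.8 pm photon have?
62.2263 pm

Using the Compton formula: λ' = λ + λ_C(1 − cos θ)

For θ = 90°, cos θ = 0 (exact) = 0.0000, so:
1 − cos 90° = 1 − (0) = 1.0000

Δλ = λ_C × 1.0000 = 2.4263 × 1.0000 = 2.4263 pm

λ' = 59.8 + 2.4263 = 62.2263 pm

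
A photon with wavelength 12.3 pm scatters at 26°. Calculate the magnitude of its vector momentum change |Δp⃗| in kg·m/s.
2.4021e-23 kg·m/s

Photon momentum magnitude is p = h/λ.

Initial momentum:
p₀ = h/λ = 6.6261e-34/1.2300e-11 = 5.3870e-23 kg·m/s

After scattering:
λ' = λ + Δλ = 12.3 + 0.2456 = 12.5456 pm
p' = h/λ' = 6.6261e-34/1.2546e-11 = 5.2816e-23 kg·m/s

Momentum is a vector; the scattered photon's direction makes angle θ = 26° with the incident direction. The magnitude of the vector change Δp⃗ = p⃗₀ − p⃗' is found from the law of cosines:
|Δp⃗|² = p₀² + p'² − 2p₀p'cos θ
|Δp⃗|² = (5.3870e-23)² + (5.2816e-23)² − 2·5.3870e-23·5.2816e-23·cos(26°)
|Δp⃗| = 2.4021e-23 kg·m/s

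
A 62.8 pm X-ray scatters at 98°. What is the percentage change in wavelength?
4.4013%

Calculate the Compton shift:
Δλ = λ_C(1 - cos(98°))
Δλ = 2.4263 × (1 - cos(98°))
Δλ = 2.4263 × 1.1392
Δλ = 2.7640 pm

Percentage change:
(Δλ/λ₀) × 100 = (2.7640/62.8) × 100
= 4.4013%

(Intermediate values are shown rounded; full precision is carried through to the final answer.)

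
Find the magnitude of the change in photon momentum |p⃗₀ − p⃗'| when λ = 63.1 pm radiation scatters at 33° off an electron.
5.9468e-24 kg·m/s

Photon momentum magnitude is p = h/λ.

Initial momentum:
p₀ = h/λ = 6.6261e-34/6.3100e-11 = 1.0501e-23 kg·m/s

After scattering:
λ' = λ + Δλ = 63.1 + 0.3914 = 63.4914 pm
p' = h/λ' = 6.6261e-34/6.3491e-11 = 1.0436e-23 kg·m/s

Momentum is a vector; the scattered photon's direction makes angle θ = 33° with the incident direction. The magnitude of the vector change Δp⃗ = p⃗₀ − p⃗' is found from the law of cosines:
|Δp⃗|² = p₀² + p'² − 2p₀p'cos θ
|Δp⃗|² = (1.0501e-23)² + (1.0436e-23)² − 2·1.0501e-23·1.0436e-23·cos(33°)
|Δp⃗| = 5.9468e-24 kg·m/s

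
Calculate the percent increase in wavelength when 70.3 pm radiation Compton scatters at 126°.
5.4800%

Calculate the Compton shift:
Δλ = λ_C(1 - cos(126°))
Δλ = 2.4263 × (1 - cos(126°))
Δλ = 2.4263 × 1.5878
Δλ = 3.8525 pm

Percentage change:
(Δλ/λ₀) × 100 = (3.8525/70.3) × 100
= 5.4800%

(Intermediate values are shown rounded; full precision is carried through to the final answer.)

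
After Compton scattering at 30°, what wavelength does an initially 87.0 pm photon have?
87.3251 pm

Using the Compton formula: λ' = λ + λ_C(1 − cos θ)

For θ = 30°, cos θ = √3/2 (exact) ≈ 0.8660, so:
1 − cos 30° = 1 − (√3/2) ≈ 0.1340

Δλ = λ_C × 0.1340 = 2.4263 × 0.1340 = 0.3251 pm

λ' = 87.0 + 0.3251 = 87.3251 pm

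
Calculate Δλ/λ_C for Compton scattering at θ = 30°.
0.1340 λ_C

The Compton shift formula is:
Δλ = λ_C(1 - cos θ)

Dividing both sides by λ_C:
Δλ/λ_C = 1 - cos θ

For θ = 30°:
Δλ/λ_C = 1 - cos(30°)
Δλ/λ_C = 1 - 0.8660
Δλ/λ_C = 0.1340

This means the shift is 0.1340 × λ_C = 0.3251 pm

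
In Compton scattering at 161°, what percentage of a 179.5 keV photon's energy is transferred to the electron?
0.4060 (or 40.60%)

Calculate initial and final photon energies:

Initial: E₀ = 179.5 keV → λ₀ = 6.9072 pm
Compton shift: Δλ = 4.7204 pm
Final wavelength: λ' = 11.6276 pm
Final energy: E' = 106.6290 keV

Fractional energy loss:
(E₀ - E')/E₀ = (179.5000 - 106.6290)/179.5000
= 72.8710/179.5000
= 0.4060
= 40.60%

(Intermediate values are shown rounded; full precision is carried through to the final answer.)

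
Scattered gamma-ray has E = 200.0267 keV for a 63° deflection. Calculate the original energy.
254.3999 keV

Convert final energy to wavelength (hc ≈ 1239.842 keV·pm):
λ' = hc/E' = 1239.842 / 200.0267 = 6.1984 pm

Calculate the Compton shift:
Δλ = λ_C(1 - cos(63°))
Δλ = 2.4263 × (1 - cos(63°))
Δλ = 1.3248 pm

Initial wavelength:
λ = λ' - Δλ = 6.1984 - 1.3248 = 4.8736 pm

Initial energy:
E = hc/λ = 1239.842 / 4.8736 = 254.3999 keV

(Intermediate values are shown rounded; full precision is carried through to the final answer.)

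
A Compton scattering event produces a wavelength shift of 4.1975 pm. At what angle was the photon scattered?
136.89°

From the Compton formula Δλ = λ_C(1 - cos θ), we can solve for θ:

cos θ = 1 - Δλ/λ_C

Given:
- Δλ = 4.1975 pm
- λ_C = h/(m_e·c) ≈ 2.42631024 pm

cos θ = 1 - 4.1975/2.42631024
cos θ = 1 - 1.729993
cos θ = -0.729993

θ = arccos(-0.729993)
θ = 136.89°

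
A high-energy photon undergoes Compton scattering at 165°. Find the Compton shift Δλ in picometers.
4.7699 pm

Using the Compton scattering formula:
Δλ = λ_C(1 - cos θ)

where λ_C = h/(m_e·c) ≈ 2.4263 pm is the Compton wavelength of an electron.

For θ = 165°:
cos(165°) = -0.9659
1 - cos(165°) = 1.9659

Δλ = 2.4263 × 1.9659
Δλ = 4.7699 pm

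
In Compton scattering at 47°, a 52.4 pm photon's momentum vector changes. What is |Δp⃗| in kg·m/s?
1.0013e-23 kg·m/s

Photon momentum magnitude is p = h/λ.

Initial momentum:
p₀ = h/λ = 6.6261e-34/5.2400e-11 = 1.2645e-23 kg·m/s

After scattering:
λ' = λ + Δλ = 52.4 + 0.7716 = 53.1716 pm
p' = h/λ' = 6.6261e-34/5.3172e-11 = 1.2462e-23 kg·m/s

Momentum is a vector; the scattered photon's direction makes angle θ = 47° with the incident direction. The magnitude of the vector change Δp⃗ = p⃗₀ − p⃗' is found from the law of cosines:
|Δp⃗|² = p₀² + p'² − 2p₀p'cos θ
|Δp⃗|² = (1.2645e-23)² + (1.2462e-23)² − 2·1.2645e-23·1.2462e-23·cos(47°)
|Δp⃗| = 1.0013e-23 kg·m/s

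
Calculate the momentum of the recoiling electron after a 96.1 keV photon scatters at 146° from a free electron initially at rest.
8.5745e-23 kg·m/s

The electron is initially at rest, so by conservation of momentum:
p⃗_e = p⃗₀ − p⃗'  (incident photon momentum minus scattered photon momentum)

Photon momentum magnitudes (p = h/λ = E/c):
λ₀ = hc/E₀ = 12.9016 pm → p₀ = h/λ₀ = 5.1359e-23 kg·m/s
Δλ = λ_C(1 − cos 146°) = 4.4378 pm
λ' = 17.3394 pm → p' = h/λ' = 3.8214e-23 kg·m/s

The scattered photon makes angle θ = 146° with the incident direction, so by the law of cosines:
|p⃗_e|² = p₀² + p'² − 2p₀p'cos θ
|p⃗_e|² = (5.1359e-23)² + (3.8214e-23)² − 2·5.1359e-23·3.8214e-23·cos(146°)
|p⃗_e| = 8.5745e-23 kg·m/s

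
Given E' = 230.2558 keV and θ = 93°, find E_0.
437.9001 keV

Convert final energy to wavelength (hc ≈ 1239.842 keV·pm):
λ' = hc/E' = 1239.842 / 230.2558 = 5.3846 pm

Calculate the Compton shift:
Δλ = λ_C(1 - cos(93°))
Δλ = 2.4263 × (1 - cos(93°))
Δλ = 2.5533 pm

Initial wavelength:
λ = λ' - Δλ = 5.3846 - 2.5533 = 2.8313 pm

Initial energy:
E = hc/λ = 1239.842 / 2.8313 = 437.9001 keV

(Intermediate values are shown rounded; full precision is carried through to the final answer.)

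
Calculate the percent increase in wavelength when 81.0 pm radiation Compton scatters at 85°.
2.7344%

Calculate the Compton shift:
Δλ = λ_C(1 - cos(85°))
Δλ = 2.4263 × (1 - cos(85°))
Δλ = 2.4263 × 0.9128
Δλ = 2.2148 pm

Percentage change:
(Δλ/λ₀) × 100 = (2.2148/81.0) × 100
= 2.7344%

(Intermediate values are shown rounded; full precision is carried through to the final answer.)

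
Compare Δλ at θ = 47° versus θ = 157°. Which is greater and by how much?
157° produces the larger shift by a factor of 6.039

Calculate both shifts using Δλ = λ_C(1 - cos θ):

For θ₁ = 47°:
Δλ₁ = 2.4263 × (1 - cos(47°))
Δλ₁ = 2.4263 × 0.3180
Δλ₁ = 0.7716 pm

For θ₂ = 157°:
Δλ₂ = 2.4263 × (1 - cos(157°))
Δλ₂ = 2.4263 × 1.9205
Δλ₂ = 4.6597 pm

The 157° angle produces the larger shift.
Ratio: 4.6597/0.7716 = 6.039

(Intermediate values are shown rounded; full precision is carried through to the final answer.)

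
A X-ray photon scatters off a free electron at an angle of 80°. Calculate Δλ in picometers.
2.0050 pm

Using the Compton scattering formula:
Δλ = λ_C(1 - cos θ)

where λ_C = h/(m_e·c) ≈ 2.4263 pm is the Compton wavelength of an electron.

For θ = 80°:
cos(80°) = 0.1736
1 - cos(80°) = 0.8264

Δλ = 2.4263 × 0.8264
Δλ = 2.0050 pm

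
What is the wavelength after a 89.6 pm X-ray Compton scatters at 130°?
93.5859 pm

Using the Compton scattering formula:
λ' = λ + Δλ = λ + λ_C(1 - cos θ)

Given:
- Initial wavelength λ = 89.6 pm
- Scattering angle θ = 130°
- Compton wavelength λ_C ≈ 2.4263 pm

Calculate the shift:
Δλ = 2.4263 × (1 - cos(130°))
Δλ = 2.4263 × 1.6428
Δλ = 3.9859 pm

Final wavelength:
λ' = 89.6 + 3.9859 = 93.5859 pm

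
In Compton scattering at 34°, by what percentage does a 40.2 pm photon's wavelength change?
1.0319%

Calculate the Compton shift:
Δλ = λ_C(1 - cos(34°))
Δλ = 2.4263 × (1 - cos(34°))
Δλ = 2.4263 × 0.1710
Δλ = 0.4148 pm

Percentage change:
(Δλ/λ₀) × 100 = (0.4148/40.2) × 100
= 1.0319%

(Intermediate values are shown rounded; full precision is carried through to the final answer.)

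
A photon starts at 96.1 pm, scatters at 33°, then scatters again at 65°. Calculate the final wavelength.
97.8923 pm

Apply Compton shift twice:

First scattering at θ₁ = 33°:
Δλ₁ = λ_C(1 - cos(33°))
Δλ₁ = 2.4263 × 0.1613
Δλ₁ = 0.3914 pm

After first scattering:
λ₁ = 96.1 + 0.3914 = 96.4914 pm

Second scattering at θ₂ = 65°:
Δλ₂ = λ_C(1 - cos(65°))
Δλ₂ = 2.4263 × 0.5774
Δλ₂ = 1.4009 pm

Final wavelength:
λ₂ = 96.4914 + 1.4009 = 97.8923 pm

Total shift: Δλ_total = 0.3914 + 1.4009 = 1.7923 pm

(Intermediate values are shown rounded; full precision is carried through to the final answer.)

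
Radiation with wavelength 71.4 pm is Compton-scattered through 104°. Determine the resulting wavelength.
74.4133 pm

Using the Compton scattering formula:
λ' = λ + Δλ = λ + λ_C(1 - cos θ)

Given:
- Initial wavelength λ = 71.4 pm
- Scattering angle θ = 104°
- Compton wavelength λ_C ≈ 2.4263 pm

Calculate the shift:
Δλ = 2.4263 × (1 - cos(104°))
Δλ = 2.4263 × 1.2419
Δλ = 3.0133 pm

Final wavelength:
λ' = 71.4 + 3.0133 = 74.4133 pm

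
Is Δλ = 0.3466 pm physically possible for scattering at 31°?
Yes, consistent

Calculate the expected shift for θ = 31°:

Δλ_expected = λ_C(1 - cos(31°))
Δλ_expected = 2.4263 × (1 - cos(31°))
Δλ_expected = 2.4263 × 0.1428
Δλ_expected = 0.3466 pm

Given shift: 0.3466 pm
Expected shift: 0.3466 pm
Difference: 0.0000 pm

The values match. This is consistent with Compton scattering at the stated angle.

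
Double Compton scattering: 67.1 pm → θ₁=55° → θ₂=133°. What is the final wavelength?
72.2157 pm

Apply Compton shift twice:

First scattering at θ₁ = 55°:
Δλ₁ = λ_C(1 - cos(55°))
Δλ₁ = 2.4263 × 0.4264
Δλ₁ = 1.0346 pm

After first scattering:
λ₁ = 67.1 + 1.0346 = 68.1346 pm

Second scattering at θ₂ = 133°:
Δλ₂ = λ_C(1 - cos(133°))
Δλ₂ = 2.4263 × 1.6820
Δλ₂ = 4.0810 pm

Final wavelength:
λ₂ = 68.1346 + 4.0810 = 72.2157 pm

Total shift: Δλ_total = 1.0346 + 4.0810 = 5.1157 pm

(Intermediate values are shown rounded; full precision is carried through to the final answer.)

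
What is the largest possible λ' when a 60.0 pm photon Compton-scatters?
64.8526 pm (at θ = 180°)

The Compton shift is Δλ = λ_C(1 − cos θ).

Since cos θ ranges from −1 to 1, the factor (1 − cos θ) ranges from 0 to 2; the maximum shift occurs at θ = 180° (backscattering):
Δλ_max = 2λ_C = 2 × 2.4263 pm = 4.8526 pm

Maximum scattered wavelength:
λ'_max = λ₀ + Δλ_max = 60.0 + 4.8526 = 64.8526 pm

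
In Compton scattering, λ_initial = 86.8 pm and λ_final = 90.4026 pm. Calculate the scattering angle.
119.00°

First find the wavelength shift:
Δλ = λ' - λ = 90.4026 - 86.8 = 3.6026 pm

Using Δλ = λ_C(1 - cos θ), with λ_C = h/(m_e·c) ≈ 2.42631024 pm:
cos θ = 1 - Δλ/λ_C
cos θ = 1 - 3.6026/2.42631024
cos θ = -0.484806

θ = arccos(-0.484806)
θ = 119.00°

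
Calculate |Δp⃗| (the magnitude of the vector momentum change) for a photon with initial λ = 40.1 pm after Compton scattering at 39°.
1.0960e-23 kg·m/s

Photon momentum magnitude is p = h/λ.

Initial momentum:
p₀ = h/λ = 6.6261e-34/4.0100e-11 = 1.6524e-23 kg·m/s

After scattering:
λ' = λ + Δλ = 40.1 + 0.5407 = 40.6407 pm
p' = h/λ' = 6.6261e-34/4.0641e-11 = 1.6304e-23 kg·m/s

Momentum is a vector; the scattered photon's direction makes angle θ = 39° with the incident direction. The magnitude of the vector change Δp⃗ = p⃗₀ − p⃗' is found from the law of cosines:
|Δp⃗|² = p₀² + p'² − 2p₀p'cos θ
|Δp⃗|² = (1.6524e-23)² + (1.6304e-23)² − 2·1.6524e-23·1.6304e-23·cos(39°)
|Δp⃗| = 1.0960e-23 kg·m/s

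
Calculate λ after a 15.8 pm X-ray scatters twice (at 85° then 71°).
19.6512 pm

Apply Compton shift twice:

First scattering at θ₁ = 85°:
Δλ₁ = λ_C(1 - cos(85°))
Δλ₁ = 2.4263 × 0.9128
Δλ₁ = 2.2148 pm

After first scattering:
λ₁ = 15.8 + 2.2148 = 18.0148 pm

Second scattering at θ₂ = 71°:
Δλ₂ = λ_C(1 - cos(71°))
Δλ₂ = 2.4263 × 0.6744
Δλ₂ = 1.6364 pm

Final wavelength:
λ₂ = 18.0148 + 1.6364 = 19.6512 pm

Total shift: Δλ_total = 2.2148 + 1.6364 = 3.8512 pm

(Intermediate values are shown rounded; full precision is carried through to the final answer.)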